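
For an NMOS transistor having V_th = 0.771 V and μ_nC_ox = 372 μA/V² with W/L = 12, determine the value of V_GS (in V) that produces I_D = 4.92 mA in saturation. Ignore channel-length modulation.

k_n = μ_nC_ox · (W/L) = 4.464 mA/V².
In saturation I_D = ½ k_n (V_GS − V_th)², so V_GS − V_th = √(2 I_D / k_n) = √(2 × 4.92 / 4.464) = 1.48 V.
V_GS = 0.771 + 1.48 = 2.26 V.

V_GS = 2.26 V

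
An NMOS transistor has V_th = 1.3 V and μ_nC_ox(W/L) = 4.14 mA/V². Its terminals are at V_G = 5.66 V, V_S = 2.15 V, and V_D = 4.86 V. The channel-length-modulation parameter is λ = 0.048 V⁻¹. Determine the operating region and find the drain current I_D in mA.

Saturation; I_D = 11.4 mA

V_GS = V_G − V_S = 5.66 − 2.15 = 3.51 V; V_DS = V_D − V_S = 4.86 − 2.15 = 2.71 V.
V_ov = V_GS − V_th = 3.51 − 1.3 = 2.21 V.
Since V_DS = 2.71 V ≥ V_ov = 2.21 V, the device is in saturation.
I_D = ½ k_n V_ov² (1 + λ V_DS) = 0.5 × 4.14 × 2.21² × (1 + 0.048 × 2.71) = 11.4 mA.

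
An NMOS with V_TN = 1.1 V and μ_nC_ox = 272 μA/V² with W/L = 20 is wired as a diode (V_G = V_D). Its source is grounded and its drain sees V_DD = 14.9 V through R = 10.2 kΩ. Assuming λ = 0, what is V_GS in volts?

With gate tied to drain, V_GS = V_DS ≥ V_GS − V_TN, so the device is in saturation.
k_n = μ_nC_ox · (W/L) = 5.44 mA/V².
KCL at the drain: ½ k_n (V_GS − V_TN)² = (V_DD − V_GS)/R.
Let x = V_GS − 1.1. Then 27.7 x² + x − 13.8 = 0, giving x = 0.687 V (positive root), so V_GS = 1.79 V.
I_D = (V_DD − V_GS)/R = (14.9 − 1.79) / 10.2 = 1.29 mA.

V_GS = 1.79 V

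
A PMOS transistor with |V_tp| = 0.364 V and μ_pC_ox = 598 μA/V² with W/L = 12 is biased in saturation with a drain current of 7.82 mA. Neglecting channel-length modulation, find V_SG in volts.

k_p = μ_pC_ox · (W/L) = 7.176 mA/V².
In saturation I_D = ½ k_p (V_SG − |V_tp|)², so V_SG − |V_tp| = √(2 I_D / k_p) = √(2 × 7.82 / 7.176) = 1.48 V.
V_SG = 0.364 + 1.48 = 1.84 V.

V_SG = 1.84 V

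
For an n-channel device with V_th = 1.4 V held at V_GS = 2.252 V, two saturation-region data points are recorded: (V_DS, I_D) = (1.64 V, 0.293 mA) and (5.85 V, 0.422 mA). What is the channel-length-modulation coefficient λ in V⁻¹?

λ = 0.126 V⁻¹

With V_GS fixed, I_D ∝ (1 + λ V_DS) in saturation, so I_D2/I_D1 = (1 + λ V_DS2)/(1 + λ V_DS1).
0.422/0.293 = 1.44 = (1 + 5.85 λ)/(1 + 1.64 λ).
Solving: λ (I_D1 V_DS2 − I_D2 V_DS1) = I_D2 − I_D1, so λ = (0.422 − 0.293) / (0.293 × 5.85 − 0.422 × 1.64) = 0.129 / 1.02 = 0.126 V⁻¹.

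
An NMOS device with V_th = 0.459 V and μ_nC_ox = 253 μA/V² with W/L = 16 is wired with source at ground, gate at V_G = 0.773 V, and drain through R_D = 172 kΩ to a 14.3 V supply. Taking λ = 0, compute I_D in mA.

V_GS = V_G = 0.773 V, so V_ov = 0.773 − 0.459 = 0.314 V.
k_n = μ_nC_ox · (W/L) = 4.048 mA/V².
Assume saturation: I_D = ½ k_n V_ov² = 0.5 × 4.048 × 0.314² = 0.2 mA, giving V_DS = V_DD − I_D R_D = 14.3 − 0.2 × 172 = -20 V.
But -20 V < V_ov = 0.314 V, so the device is actually in triode.
In triode I_D = k_n[V_ov V_DS − ½ V_DS²] and I_D = (V_DD − V_DS)/R_D. Equating: 348 V_DS² − 219.6 V_DS + 14.3 = 0, giving V_DS = 0.0737 V (the root below V_ov).
I_D = (14.3 − 0.0737) / 172 = 0.0827 mA.

I_D = 0.0827 mA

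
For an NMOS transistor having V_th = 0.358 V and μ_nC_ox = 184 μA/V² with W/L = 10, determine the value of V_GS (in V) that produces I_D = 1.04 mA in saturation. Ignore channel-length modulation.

k_n = μ_nC_ox · (W/L) = 1.84 mA/V².
In saturation I_D = ½ k_n (V_GS − V_th)², so V_GS − V_th = √(2 I_D / k_n) = √(2 × 1.04 / 1.84) = 1.06 V.
V_GS = 0.358 + 1.06 = 1.42 V.

V_GS = 1.42 V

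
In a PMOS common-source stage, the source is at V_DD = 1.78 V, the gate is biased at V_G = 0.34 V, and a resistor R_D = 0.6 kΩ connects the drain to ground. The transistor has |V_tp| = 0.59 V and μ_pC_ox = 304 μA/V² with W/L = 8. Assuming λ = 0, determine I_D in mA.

I_D = 0.879 mA

V_SG = V_DD − V_G = 1.78 − 0.34 = 1.44 V, so V_ov = 1.44 − 0.59 = 0.85 V.
k_p = μ_pC_ox · (W/L) = 2.432 mA/V².
Assume saturation: I_D = ½ k_p V_ov² = 0.5 × 2.432 × 0.85² = 0.879 mA, giving V_SD = V_DD − I_D R_D = 1.78 − 0.879 × 0.6 = 1.25 V.
V_SD = 1.25 V ≥ V_ov = 0.85 V, confirming saturation.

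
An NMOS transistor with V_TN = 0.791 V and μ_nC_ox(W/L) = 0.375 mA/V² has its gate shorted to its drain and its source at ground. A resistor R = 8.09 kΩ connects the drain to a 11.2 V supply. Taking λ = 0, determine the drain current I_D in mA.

With gate tied to drain, V_GS = V_DS ≥ V_GS − V_TN, so the device is in saturation.
KCL at the drain: ½ k_n (V_GS − V_TN)² = (V_DD − V_GS)/R.
Let x = V_GS − 0.791. Then 1.52 x² + x − 10.41 = 0, giving x = 2.31 V (positive root), so V_GS = 3.1 V.
I_D = (V_DD − V_GS)/R = (11.2 − 3.1) / 8.09 = 1 mA.

I_D = 1.00 mA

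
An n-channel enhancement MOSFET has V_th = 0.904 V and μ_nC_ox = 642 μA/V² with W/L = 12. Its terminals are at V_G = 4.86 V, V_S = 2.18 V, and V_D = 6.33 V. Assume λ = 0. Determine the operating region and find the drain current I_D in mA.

Saturation; I_D = 12.1 mA

V_GS = V_G − V_S = 4.86 − 2.18 = 2.68 V; V_DS = V_D − V_S = 6.33 − 2.18 = 4.15 V.
k_n = μ_nC_ox · (W/L) = 7.704 mA/V².
V_ov = V_GS − V_th = 2.68 − 0.904 = 1.78 V.
Since V_DS = 4.15 V ≥ V_ov = 1.78 V, the device is in saturation.
I_D = ½ k_n V_ov² = 0.5 × 7.704 × 1.78² = 12.1 mA.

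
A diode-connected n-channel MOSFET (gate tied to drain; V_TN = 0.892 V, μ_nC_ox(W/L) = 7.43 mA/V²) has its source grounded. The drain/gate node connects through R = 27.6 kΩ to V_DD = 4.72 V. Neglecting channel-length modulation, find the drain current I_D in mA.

With gate tied to drain, V_GS = V_DS ≥ V_GS − V_TN, so the device is in saturation.
KCL at the drain: ½ k_n (V_GS − V_TN)² = (V_DD − V_GS)/R.
Let x = V_GS − 0.892. Then 103 x² + x − 3.828 = 0, giving x = 0.188 V (positive root), so V_GS = 1.08 V.
I_D = (V_DD − V_GS)/R = (4.72 − 1.08) / 27.6 = 0.132 mA.

I_D = 0.132 mA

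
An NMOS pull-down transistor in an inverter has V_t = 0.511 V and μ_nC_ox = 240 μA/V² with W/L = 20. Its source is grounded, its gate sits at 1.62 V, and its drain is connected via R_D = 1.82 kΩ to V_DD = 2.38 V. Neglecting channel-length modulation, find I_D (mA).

V_GS = V_G = 1.62 V, so V_ov = 1.62 − 0.511 = 1.11 V.
k_n = μ_nC_ox · (W/L) = 4.8 mA/V².
Assume saturation: I_D = ½ k_n V_ov² = 0.5 × 4.8 × 1.11² = 2.95 mA, giving V_DS = V_DD − I_D R_D = 2.38 − 2.95 × 1.82 = -2.99 V.
But -2.99 V < V_ov = 1.11 V, so the device is actually in triode.
In triode I_D = k_n[V_ov V_DS − ½ V_DS²] and I_D = (V_DD − V_DS)/R_D. Equating: 4.37 V_DS² − 10.69 V_DS + 2.38 = 0, giving V_DS = 0.248 V (the root below V_ov).
I_D = (2.38 − 0.248) / 1.82 = 1.17 mA.

I_D = 1.17 mA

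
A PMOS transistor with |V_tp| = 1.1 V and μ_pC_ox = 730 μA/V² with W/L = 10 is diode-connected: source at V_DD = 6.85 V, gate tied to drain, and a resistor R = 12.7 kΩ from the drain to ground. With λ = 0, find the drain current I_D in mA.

With gate tied to drain, V_SG = V_SD ≥ V_SG − |V_tp|, so the device is in saturation.
k_p = μ_pC_ox · (W/L) = 7.3 mA/V².
KCL at the drain: ½ k_p (V_SG − |V_tp|)² = (V_DD − V_SG)/R.
Let x = V_SG − 1.1. Then 46.4 x² + x − 5.75 = 0, giving x = 0.342 V (positive root), so V_SG = 1.44 V.
I_D = (V_DD − V_SG)/R = (6.85 − 1.44) / 12.7 = 0.426 mA.

I_D = 0.426 mA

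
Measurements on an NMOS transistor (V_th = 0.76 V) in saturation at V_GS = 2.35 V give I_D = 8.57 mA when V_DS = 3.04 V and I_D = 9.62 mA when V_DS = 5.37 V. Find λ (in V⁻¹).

λ = 0.0626 V⁻¹

With V_GS fixed, I_D ∝ (1 + λ V_DS) in saturation, so I_D2/I_D1 = (1 + λ V_DS2)/(1 + λ V_DS1).
9.62/8.57 = 1.123 = (1 + 5.37 λ)/(1 + 3.04 λ).
Solving: λ (I_D1 V_DS2 − I_D2 V_DS1) = I_D2 − I_D1, so λ = (9.62 − 8.57) / (8.57 × 5.37 − 9.62 × 3.04) = 1.05 / 16.8 = 0.0626 V⁻¹.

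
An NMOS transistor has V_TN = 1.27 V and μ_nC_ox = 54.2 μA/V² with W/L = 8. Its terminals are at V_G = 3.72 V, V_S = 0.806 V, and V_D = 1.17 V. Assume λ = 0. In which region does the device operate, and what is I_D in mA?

V_GS = V_G − V_S = 3.72 − 0.806 = 2.91 V; V_DS = V_D − V_S = 1.17 − 0.806 = 0.364 V.
k_n = μ_nC_ox · (W/L) = 0.4336 mA/V².
V_ov = V_GS − V_TN = 2.91 − 1.27 = 1.64 V.
Since V_DS = 0.364 V < V_ov = 1.64 V, the device is in the triode region.
I_D = k_n [V_ov · V_DS − ½ V_DS²] = 0.4336 × [1.64 × 0.364 − 0.5 × 0.364²] = 0.231 mA.

Triode; I_D = 0.231 mA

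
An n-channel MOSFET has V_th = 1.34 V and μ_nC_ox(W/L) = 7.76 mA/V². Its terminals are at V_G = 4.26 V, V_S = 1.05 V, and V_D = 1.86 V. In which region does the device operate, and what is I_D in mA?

Triode; I_D = 9.21 mA

V_GS = V_G − V_S = 4.26 − 1.05 = 3.21 V; V_DS = V_D − V_S = 1.86 − 1.05 = 0.81 V.
V_ov = V_GS − V_th = 3.21 − 1.34 = 1.87 V.
Since V_DS = 0.81 V < V_ov = 1.87 V, the device is in the triode region.
I_D = k_n [V_ov · V_DS − ½ V_DS²] = 7.76 × [1.87 × 0.81 − 0.5 × 0.81²] = 9.21 mA.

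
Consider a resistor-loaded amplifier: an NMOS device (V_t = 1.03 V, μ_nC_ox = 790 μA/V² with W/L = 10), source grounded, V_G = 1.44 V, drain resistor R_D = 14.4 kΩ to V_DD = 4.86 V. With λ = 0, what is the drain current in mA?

V_GS = V_G = 1.44 V, so V_ov = 1.44 − 1.03 = 0.41 V.
k_n = μ_nC_ox · (W/L) = 7.9 mA/V².
Assume saturation: I_D = ½ k_n V_ov² = 0.5 × 7.9 × 0.41² = 0.664 mA, giving V_DS = V_DD − I_D R_D = 4.86 − 0.664 × 14.4 = -4.7 V.
But -4.7 V < V_ov = 0.41 V, so the device is actually in triode.
In triode I_D = k_n[V_ov V_DS − ½ V_DS²] and I_D = (V_DD − V_DS)/R_D. Equating: 56.9 V_DS² − 47.64 V_DS + 4.86 = 0, giving V_DS = 0.119 V (the root below V_ov).
I_D = (4.86 − 0.119) / 14.4 = 0.329 mA.

I_D = 0.329 mA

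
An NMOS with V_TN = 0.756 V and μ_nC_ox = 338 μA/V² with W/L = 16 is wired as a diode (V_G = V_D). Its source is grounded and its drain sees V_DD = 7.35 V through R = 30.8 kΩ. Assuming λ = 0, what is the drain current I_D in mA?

With gate tied to drain, V_GS = V_DS ≥ V_GS − V_TN, so the device is in saturation.
k_n = μ_nC_ox · (W/L) = 5.408 mA/V².
KCL at the drain: ½ k_n (V_GS − V_TN)² = (V_DD − V_GS)/R.
Let x = V_GS − 0.756. Then 83.3 x² + x − 6.594 = 0, giving x = 0.275 V (positive root), so V_GS = 1.03 V.
I_D = (V_DD − V_GS)/R = (7.35 − 1.03) / 30.8 = 0.205 mA.

I_D = 0.205 mA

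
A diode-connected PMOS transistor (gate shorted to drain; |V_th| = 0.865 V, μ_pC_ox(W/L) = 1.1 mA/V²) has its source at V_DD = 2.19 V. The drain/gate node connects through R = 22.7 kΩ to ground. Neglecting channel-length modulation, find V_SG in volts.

V_SG = 1.15 V

With gate tied to drain, V_SG = V_SD ≥ V_SG − |V_th|, so the device is in saturation.
KCL at the drain: ½ k_p (V_SG − |V_th|)² = (V_DD − V_SG)/R.
Let x = V_SG − 0.865. Then 12.5 x² + x − 1.325 = 0, giving x = 0.288 V (positive root), so V_SG = 1.15 V.
I_D = (V_DD − V_SG)/R = (2.19 − 1.15) / 22.7 = 0.0457 mA.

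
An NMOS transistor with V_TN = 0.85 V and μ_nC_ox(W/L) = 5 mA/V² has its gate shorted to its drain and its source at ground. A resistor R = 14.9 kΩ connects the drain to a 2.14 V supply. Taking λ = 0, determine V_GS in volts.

With gate tied to drain, V_GS = V_DS ≥ V_GS − V_TN, so the device is in saturation.
KCL at the drain: ½ k_n (V_GS − V_TN)² = (V_DD − V_GS)/R.
Let x = V_GS − 0.85. Then 37.2 x² + x − 1.29 = 0, giving x = 0.173 V (positive root), so V_GS = 1.02 V.
I_D = (V_DD − V_GS)/R = (2.14 − 1.02) / 14.9 = 0.075 mA.

V_GS = 1.02 V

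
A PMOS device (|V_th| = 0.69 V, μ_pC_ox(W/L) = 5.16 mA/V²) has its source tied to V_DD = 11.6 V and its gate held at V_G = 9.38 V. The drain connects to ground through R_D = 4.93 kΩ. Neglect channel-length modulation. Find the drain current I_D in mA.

V_SG = V_DD − V_G = 11.6 − 9.38 = 2.22 V, so V_ov = 2.22 − 0.69 = 1.53 V.
Assume saturation: I_D = ½ k_p V_ov² = 0.5 × 5.16 × 1.53² = 6.04 mA, giving V_SD = V_DD − I_D R_D = 11.6 − 6.04 × 4.93 = -18.2 V.
But -18.2 V < V_ov = 1.53 V, so the device is actually in triode.
In triode I_D = k_p[V_ov V_SD − ½ V_SD²] and I_D = (V_DD − V_SD)/R_D. Equating: 12.7 V_SD² − 39.92 V_SD + 11.6 = 0, giving V_SD = 0.324 V (the root below V_ov).
I_D = (11.6 − 0.324) / 4.93 = 2.29 mA.

I_D = 2.29 mA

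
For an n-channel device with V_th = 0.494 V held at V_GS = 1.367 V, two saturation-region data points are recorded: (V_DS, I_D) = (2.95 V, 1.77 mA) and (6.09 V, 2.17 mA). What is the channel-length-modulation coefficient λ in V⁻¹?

λ = 0.0914 V⁻¹

With V_GS fixed, I_D ∝ (1 + λ V_DS) in saturation, so I_D2/I_D1 = (1 + λ V_DS2)/(1 + λ V_DS1).
2.17/1.77 = 1.226 = (1 + 6.09 λ)/(1 + 2.95 λ).
Solving: λ (I_D1 V_DS2 − I_D2 V_DS1) = I_D2 − I_D1, so λ = (2.17 − 1.77) / (1.77 × 6.09 − 2.17 × 2.95) = 0.4 / 4.38 = 0.0914 V⁻¹.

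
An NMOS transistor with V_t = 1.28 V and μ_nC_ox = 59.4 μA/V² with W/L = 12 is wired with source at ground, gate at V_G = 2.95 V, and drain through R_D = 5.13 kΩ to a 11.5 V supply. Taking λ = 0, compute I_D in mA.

V_GS = V_G = 2.95 V, so V_ov = 2.95 − 1.28 = 1.67 V.
k_n = μ_nC_ox · (W/L) = 0.7128 mA/V².
Assume saturation: I_D = ½ k_n V_ov² = 0.5 × 0.7128 × 1.67² = 0.994 mA, giving V_DS = V_DD − I_D R_D = 11.5 − 0.994 × 5.13 = 6.4 V.
V_DS = 6.4 V ≥ V_ov = 1.67 V, confirming saturation.

I_D = 0.994 mA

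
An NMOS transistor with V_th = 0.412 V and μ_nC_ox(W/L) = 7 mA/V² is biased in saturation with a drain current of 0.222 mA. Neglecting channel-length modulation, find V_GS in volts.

In saturation I_D = ½ k_n (V_GS − V_th)², so V_GS − V_th = √(2 I_D / k_n) = √(2 × 0.222 / 7) = 0.252 V.
V_GS = 0.412 + 0.252 = 0.664 V.

V_GS = 0.664 V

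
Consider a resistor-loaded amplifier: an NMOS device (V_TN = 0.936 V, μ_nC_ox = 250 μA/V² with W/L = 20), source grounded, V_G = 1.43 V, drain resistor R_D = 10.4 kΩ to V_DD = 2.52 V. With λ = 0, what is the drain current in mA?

V_GS = V_G = 1.43 V, so V_ov = 1.43 − 0.936 = 0.494 V.
k_n = μ_nC_ox · (W/L) = 5 mA/V².
Assume saturation: I_D = ½ k_n V_ov² = 0.5 × 5 × 0.494² = 0.61 mA, giving V_DS = V_DD − I_D R_D = 2.52 − 0.61 × 10.4 = -3.82 V.
But -3.82 V < V_ov = 0.494 V, so the device is actually in triode.
In triode I_D = k_n[V_ov V_DS − ½ V_DS²] and I_D = (V_DD − V_DS)/R_D. Equating: 26 V_DS² − 26.69 V_DS + 2.52 = 0, giving V_DS = 0.105 V (the root below V_ov).
I_D = (2.52 − 0.105) / 10.4 = 0.232 mA.

I_D = 0.232 mA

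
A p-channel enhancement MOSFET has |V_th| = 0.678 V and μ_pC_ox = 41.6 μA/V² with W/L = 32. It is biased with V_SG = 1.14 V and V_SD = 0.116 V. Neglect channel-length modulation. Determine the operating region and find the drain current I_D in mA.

k_p = μ_pC_ox · (W/L) = 1.331 mA/V².
V_ov = V_SG − |V_th| = 1.14 − 0.678 = 0.462 V.
Since V_SD = 0.116 V < V_ov = 0.462 V, the device is in the triode region.
I_D = k_p [V_ov · V_SD − ½ V_SD²] = 1.331 × [0.462 × 0.116 − 0.5 × 0.116²] = 0.0624 mA.

Triode; I_D = 0.0624 mA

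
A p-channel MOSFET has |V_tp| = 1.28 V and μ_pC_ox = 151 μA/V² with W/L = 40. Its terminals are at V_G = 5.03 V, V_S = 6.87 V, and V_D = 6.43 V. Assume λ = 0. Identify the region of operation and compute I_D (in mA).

Triode; I_D = 0.904 mA

V_SG = V_S − V_G = 6.87 − 5.03 = 1.84 V; V_SD = V_S − V_D = 6.87 − 6.43 = 0.44 V.
k_p = μ_pC_ox · (W/L) = 6.04 mA/V².
V_ov = V_SG − |V_tp| = 1.84 − 1.28 = 0.56 V.
Since V_SD = 0.44 V < V_ov = 0.56 V, the device is in the triode region.
I_D = k_p [V_ov · V_SD − ½ V_SD²] = 6.04 × [0.56 × 0.44 − 0.5 × 0.44²] = 0.904 mA.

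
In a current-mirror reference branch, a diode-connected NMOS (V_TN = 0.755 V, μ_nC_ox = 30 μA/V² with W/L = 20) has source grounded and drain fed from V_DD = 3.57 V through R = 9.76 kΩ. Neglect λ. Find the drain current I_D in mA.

With gate tied to drain, V_GS = V_DS ≥ V_GS − V_TN, so the device is in saturation.
k_n = μ_nC_ox · (W/L) = 0.6 mA/V².
KCL at the drain: ½ k_n (V_GS − V_TN)² = (V_DD − V_GS)/R.
Let x = V_GS − 0.755. Then 2.93 x² + x − 2.815 = 0, giving x = 0.825 V (positive root), so V_GS = 1.58 V.
I_D = (V_DD − V_GS)/R = (3.57 − 1.58) / 9.76 = 0.204 mA.

I_D = 0.204 mA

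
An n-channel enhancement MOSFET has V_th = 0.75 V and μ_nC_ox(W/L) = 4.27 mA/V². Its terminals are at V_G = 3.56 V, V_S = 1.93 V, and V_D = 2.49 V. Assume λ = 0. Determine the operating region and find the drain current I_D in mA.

Triode; I_D = 1.43 mA

V_GS = V_G − V_S = 3.56 − 1.93 = 1.63 V; V_DS = V_D − V_S = 2.49 − 1.93 = 0.56 V.
V_ov = V_GS − V_th = 1.63 − 0.75 = 0.88 V.
Since V_DS = 0.56 V < V_ov = 0.88 V, the device is in the triode region.
I_D = k_n [V_ov · V_DS − ½ V_DS²] = 4.27 × [0.88 × 0.56 − 0.5 × 0.56²] = 1.43 mA.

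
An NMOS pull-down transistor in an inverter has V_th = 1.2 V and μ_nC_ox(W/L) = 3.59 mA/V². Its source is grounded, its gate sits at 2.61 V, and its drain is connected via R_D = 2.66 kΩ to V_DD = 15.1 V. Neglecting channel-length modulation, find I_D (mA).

I_D = 3.57 mA

V_GS = V_G = 2.61 V, so V_ov = 2.61 − 1.2 = 1.41 V.
Assume saturation: I_D = ½ k_n V_ov² = 0.5 × 3.59 × 1.41² = 3.57 mA, giving V_DS = V_DD − I_D R_D = 15.1 − 3.57 × 2.66 = 5.61 V.
V_DS = 5.61 V ≥ V_ov = 1.41 V, confirming saturation.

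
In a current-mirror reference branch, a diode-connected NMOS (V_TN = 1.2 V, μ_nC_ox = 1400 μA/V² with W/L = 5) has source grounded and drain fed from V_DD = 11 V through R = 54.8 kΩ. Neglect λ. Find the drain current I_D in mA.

With gate tied to drain, V_GS = V_DS ≥ V_GS − V_TN, so the device is in saturation.
k_n = μ_nC_ox · (W/L) = 7 mA/V².
KCL at the drain: ½ k_n (V_GS − V_TN)² = (V_DD − V_GS)/R.
Let x = V_GS − 1.2. Then 192 x² + x − 9.8 = 0, giving x = 0.223 V (positive root), so V_GS = 1.42 V.
I_D = (V_DD − V_GS)/R = (11 − 1.42) / 54.8 = 0.175 mA.

I_D = 0.175 mA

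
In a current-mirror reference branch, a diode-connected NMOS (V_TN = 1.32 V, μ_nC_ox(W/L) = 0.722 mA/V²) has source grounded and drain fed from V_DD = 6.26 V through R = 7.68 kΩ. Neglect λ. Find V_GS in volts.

With gate tied to drain, V_GS = V_DS ≥ V_GS − V_TN, so the device is in saturation.
KCL at the drain: ½ k_n (V_GS − V_TN)² = (V_DD − V_GS)/R.
Let x = V_GS − 1.32. Then 2.77 x² + x − 4.94 = 0, giving x = 1.17 V (positive root), so V_GS = 2.49 V.
I_D = (V_DD − V_GS)/R = (6.26 − 2.49) / 7.68 = 0.491 mA.

V_GS = 2.49 V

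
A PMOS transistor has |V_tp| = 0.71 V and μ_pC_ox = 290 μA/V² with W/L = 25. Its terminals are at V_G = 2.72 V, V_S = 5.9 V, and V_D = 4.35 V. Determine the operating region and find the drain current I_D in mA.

Triode; I_D = 19.0 mA

V_SG = V_S − V_G = 5.9 − 2.72 = 3.18 V; V_SD = V_S − V_D = 5.9 − 4.35 = 1.55 V.
k_p = μ_pC_ox · (W/L) = 7.25 mA/V².
V_ov = V_SG − |V_tp| = 3.18 − 0.71 = 2.47 V.
Since V_SD = 1.55 V < V_ov = 2.47 V, the device is in the triode region.
I_D = k_p [V_ov · V_SD − ½ V_SD²] = 7.25 × [2.47 × 1.55 − 0.5 × 1.55²] = 19 mA.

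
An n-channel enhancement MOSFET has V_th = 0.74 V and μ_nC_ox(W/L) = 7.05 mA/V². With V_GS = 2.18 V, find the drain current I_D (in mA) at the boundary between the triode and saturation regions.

At the boundary V_DS = V_ov = V_GS − V_th = 2.18 − 0.74 = 1.44 V.
I_D = ½ k_n V_ov² = 0.5 × 7.05 × 1.44² = 7.31 mA.

I_D = 7.31 mA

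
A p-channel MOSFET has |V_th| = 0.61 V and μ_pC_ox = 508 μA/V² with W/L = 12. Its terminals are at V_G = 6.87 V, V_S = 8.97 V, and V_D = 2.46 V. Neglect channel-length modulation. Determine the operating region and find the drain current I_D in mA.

Saturation; I_D = 6.77 mA

V_SG = V_S − V_G = 8.97 − 6.87 = 2.1 V; V_SD = V_S − V_D = 8.97 − 2.46 = 6.51 V.
k_p = μ_pC_ox · (W/L) = 6.096 mA/V².
V_ov = V_SG − |V_th| = 2.1 − 0.61 = 1.49 V.
Since V_SD = 6.51 V ≥ V_ov = 1.49 V, the device is in saturation.
I_D = ½ k_p V_ov² = 0.5 × 6.096 × 1.49² = 6.77 mA.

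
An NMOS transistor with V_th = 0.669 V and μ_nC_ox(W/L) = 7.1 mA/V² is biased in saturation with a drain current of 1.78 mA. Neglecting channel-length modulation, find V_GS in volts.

In saturation I_D = ½ k_n (V_GS − V_th)², so V_GS − V_th = √(2 I_D / k_n) = √(2 × 1.78 / 7.1) = 0.708 V.
V_GS = 0.669 + 0.708 = 1.38 V.

V_GS = 1.38 V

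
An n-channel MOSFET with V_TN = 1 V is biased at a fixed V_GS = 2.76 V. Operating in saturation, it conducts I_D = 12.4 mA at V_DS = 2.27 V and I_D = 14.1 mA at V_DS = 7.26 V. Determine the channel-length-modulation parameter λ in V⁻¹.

With V_GS fixed, I_D ∝ (1 + λ V_DS) in saturation, so I_D2/I_D1 = (1 + λ V_DS2)/(1 + λ V_DS1).
14.1/12.4 = 1.137 = (1 + 7.26 λ)/(1 + 2.27 λ).
Solving: λ (I_D1 V_DS2 − I_D2 V_DS1) = I_D2 − I_D1, so λ = (14.1 − 12.4) / (12.4 × 7.26 − 14.1 × 2.27) = 1.7 / 58 = 0.0293 V⁻¹.

λ = 0.0293 V⁻¹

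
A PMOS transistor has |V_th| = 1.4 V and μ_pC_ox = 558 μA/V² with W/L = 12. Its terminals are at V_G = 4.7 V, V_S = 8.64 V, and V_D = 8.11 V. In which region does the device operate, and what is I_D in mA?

V_SG = V_S − V_G = 8.64 − 4.7 = 3.94 V; V_SD = V_S − V_D = 8.64 − 8.11 = 0.53 V.
k_p = μ_pC_ox · (W/L) = 6.696 mA/V².
V_ov = V_SG − |V_th| = 3.94 − 1.4 = 2.54 V.
Since V_SD = 0.53 V < V_ov = 2.54 V, the device is in the triode region.
I_D = k_p [V_ov · V_SD − ½ V_SD²] = 6.696 × [2.54 × 0.53 − 0.5 × 0.53²] = 8.07 mA.

Triode; I_D = 8.07 mA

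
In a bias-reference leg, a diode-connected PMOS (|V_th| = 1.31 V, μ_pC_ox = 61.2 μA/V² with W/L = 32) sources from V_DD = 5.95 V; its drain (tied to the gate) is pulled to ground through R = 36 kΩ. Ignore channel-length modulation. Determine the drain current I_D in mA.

I_D = 0.119 mA

With gate tied to drain, V_SG = V_SD ≥ V_SG − |V_th|, so the device is in saturation.
k_p = μ_pC_ox · (W/L) = 1.958 mA/V².
KCL at the drain: ½ k_p (V_SG − |V_th|)² = (V_DD − V_SG)/R.
Let x = V_SG − 1.31. Then 35.3 x² + x − 4.64 = 0, giving x = 0.349 V (positive root), so V_SG = 1.66 V.
I_D = (V_DD − V_SG)/R = (5.95 − 1.66) / 36 = 0.119 mA.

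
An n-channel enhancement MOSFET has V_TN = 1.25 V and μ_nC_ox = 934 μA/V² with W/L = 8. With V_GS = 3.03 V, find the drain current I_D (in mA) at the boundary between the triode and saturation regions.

I_D = 11.8 mA

At the boundary V_DS = V_ov = V_GS − V_TN = 3.03 − 1.25 = 1.78 V.
k_n = μ_nC_ox · (W/L) = 7.472 mA/V².
I_D = ½ k_n V_ov² = 0.5 × 7.472 × 1.78² = 11.8 mA.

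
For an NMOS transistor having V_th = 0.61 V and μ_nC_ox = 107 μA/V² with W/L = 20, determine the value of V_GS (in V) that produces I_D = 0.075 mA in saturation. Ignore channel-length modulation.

V_GS = 0.875 V

k_n = μ_nC_ox · (W/L) = 2.14 mA/V².
In saturation I_D = ½ k_n (V_GS − V_th)², so V_GS − V_th = √(2 I_D / k_n) = √(2 × 0.075 / 2.14) = 0.265 V.
V_GS = 0.61 + 0.265 = 0.875 V.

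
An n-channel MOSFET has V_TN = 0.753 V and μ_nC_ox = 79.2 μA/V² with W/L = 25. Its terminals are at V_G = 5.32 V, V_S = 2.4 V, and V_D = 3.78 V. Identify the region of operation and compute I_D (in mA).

Triode; I_D = 4.04 mA

V_GS = V_G − V_S = 5.32 − 2.4 = 2.92 V; V_DS = V_D − V_S = 3.78 − 2.4 = 1.38 V.
k_n = μ_nC_ox · (W/L) = 1.98 mA/V².
V_ov = V_GS − V_TN = 2.92 − 0.753 = 2.17 V.
Since V_DS = 1.38 V < V_ov = 2.17 V, the device is in the triode region.
I_D = k_n [V_ov · V_DS − ½ V_DS²] = 1.98 × [2.17 × 1.38 − 0.5 × 1.38²] = 4.04 mA.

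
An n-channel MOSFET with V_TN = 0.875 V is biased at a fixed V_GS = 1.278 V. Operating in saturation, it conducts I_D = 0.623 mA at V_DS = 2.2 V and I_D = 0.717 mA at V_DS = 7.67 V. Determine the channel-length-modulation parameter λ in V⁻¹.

With V_GS fixed, I_D ∝ (1 + λ V_DS) in saturation, so I_D2/I_D1 = (1 + λ V_DS2)/(1 + λ V_DS1).
0.717/0.623 = 1.151 = (1 + 7.67 λ)/(1 + 2.2 λ).
Solving: λ (I_D1 V_DS2 − I_D2 V_DS1) = I_D2 − I_D1, so λ = (0.717 − 0.623) / (0.623 × 7.67 − 0.717 × 2.2) = 0.094 / 3.2 = 0.0294 V⁻¹.

λ = 0.0294 V⁻¹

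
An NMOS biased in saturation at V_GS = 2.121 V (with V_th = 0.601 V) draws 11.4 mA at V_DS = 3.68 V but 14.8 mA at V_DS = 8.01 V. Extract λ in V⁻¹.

λ = 0.0923 V⁻¹

With V_GS fixed, I_D ∝ (1 + λ V_DS) in saturation, so I_D2/I_D1 = (1 + λ V_DS2)/(1 + λ V_DS1).
14.8/11.4 = 1.298 = (1 + 8.01 λ)/(1 + 3.68 λ).
Solving: λ (I_D1 V_DS2 − I_D2 V_DS1) = I_D2 − I_D1, so λ = (14.8 − 11.4) / (11.4 × 8.01 − 14.8 × 3.68) = 3.4 / 36.9 = 0.0923 V⁻¹.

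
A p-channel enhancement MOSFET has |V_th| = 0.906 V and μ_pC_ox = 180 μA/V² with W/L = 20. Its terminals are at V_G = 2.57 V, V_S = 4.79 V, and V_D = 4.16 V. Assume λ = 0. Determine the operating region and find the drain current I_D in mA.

Triode; I_D = 2.27 mA

V_SG = V_S − V_G = 4.79 − 2.57 = 2.22 V; V_SD = V_S − V_D = 4.79 − 4.16 = 0.63 V.
k_p = μ_pC_ox · (W/L) = 3.6 mA/V².
V_ov = V_SG − |V_th| = 2.22 − 0.906 = 1.31 V.
Since V_SD = 0.63 V < V_ov = 1.31 V, the device is in the triode region.
I_D = k_p [V_ov · V_SD − ½ V_SD²] = 3.6 × [1.31 × 0.63 − 0.5 × 0.63²] = 2.27 mA.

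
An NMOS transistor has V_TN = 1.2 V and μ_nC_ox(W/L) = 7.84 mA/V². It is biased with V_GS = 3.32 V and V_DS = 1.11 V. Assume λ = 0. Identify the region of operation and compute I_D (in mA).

V_ov = V_GS − V_TN = 3.32 − 1.2 = 2.12 V.
Since V_DS = 1.11 V < V_ov = 2.12 V, the device is in the triode region.
I_D = k_n [V_ov · V_DS − ½ V_DS²] = 7.84 × [2.12 × 1.11 − 0.5 × 1.11²] = 13.6 mA.

Triode; I_D = 13.6 mA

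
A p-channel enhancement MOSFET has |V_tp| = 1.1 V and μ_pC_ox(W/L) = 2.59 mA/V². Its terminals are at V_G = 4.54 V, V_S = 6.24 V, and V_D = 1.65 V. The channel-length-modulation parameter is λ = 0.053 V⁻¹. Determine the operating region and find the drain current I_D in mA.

Saturation; I_D = 0.580 mA

V_SG = V_S − V_G = 6.24 − 4.54 = 1.7 V; V_SD = V_S − V_D = 6.24 − 1.65 = 4.59 V.
V_ov = V_SG − |V_tp| = 1.7 − 1.1 = 0.6 V.
Since V_SD = 4.59 V ≥ V_ov = 0.6 V, the device is in saturation.
I_D = ½ k_p V_ov² (1 + λ V_SD) = 0.5 × 2.59 × 0.6² × (1 + 0.053 × 4.59) = 0.58 mA.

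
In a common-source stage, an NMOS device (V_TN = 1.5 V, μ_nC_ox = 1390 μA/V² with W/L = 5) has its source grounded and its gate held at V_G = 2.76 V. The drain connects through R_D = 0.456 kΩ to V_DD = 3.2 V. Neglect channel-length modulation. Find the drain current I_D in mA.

I_D = 5.05 mA

V_GS = V_G = 2.76 V, so V_ov = 2.76 − 1.5 = 1.26 V.
k_n = μ_nC_ox · (W/L) = 6.95 mA/V².
Assume saturation: I_D = ½ k_n V_ov² = 0.5 × 6.95 × 1.26² = 5.52 mA, giving V_DS = V_DD − I_D R_D = 3.2 − 5.52 × 0.456 = 0.684 V.
But 0.684 V < V_ov = 1.26 V, so the device is actually in triode.
In triode I_D = k_n[V_ov V_DS − ½ V_DS²] and I_D = (V_DD − V_DS)/R_D. Equating: 1.58 V_DS² − 4.993 V_DS + 3.2 = 0, giving V_DS = 0.895 V (the root below V_ov).
I_D = (3.2 − 0.895) / 0.456 = 5.05 mA.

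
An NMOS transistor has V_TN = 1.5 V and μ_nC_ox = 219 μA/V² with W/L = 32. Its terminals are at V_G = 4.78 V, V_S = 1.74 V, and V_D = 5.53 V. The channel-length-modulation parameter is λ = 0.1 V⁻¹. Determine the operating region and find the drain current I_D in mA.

Saturation; I_D = 11.5 mA

V_GS = V_G − V_S = 4.78 − 1.74 = 3.04 V; V_DS = V_D − V_S = 5.53 − 1.74 = 3.79 V.
k_n = μ_nC_ox · (W/L) = 7.008 mA/V².
V_ov = V_GS − V_TN = 3.04 − 1.5 = 1.54 V.
Since V_DS = 3.79 V ≥ V_ov = 1.54 V, the device is in saturation.
I_D = ½ k_n V_ov² (1 + λ V_DS) = 0.5 × 7.008 × 1.54² × (1 + 0.1 × 3.79) = 11.5 mA.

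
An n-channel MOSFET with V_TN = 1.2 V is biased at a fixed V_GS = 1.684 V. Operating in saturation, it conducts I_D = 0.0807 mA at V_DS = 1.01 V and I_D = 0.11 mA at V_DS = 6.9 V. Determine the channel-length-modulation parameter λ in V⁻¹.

With V_GS fixed, I_D ∝ (1 + λ V_DS) in saturation, so I_D2/I_D1 = (1 + λ V_DS2)/(1 + λ V_DS1).
0.11/0.0807 = 1.363 = (1 + 6.9 λ)/(1 + 1.01 λ).
Solving: λ (I_D1 V_DS2 − I_D2 V_DS1) = I_D2 − I_D1, so λ = (0.11 − 0.0807) / (0.0807 × 6.9 − 0.11 × 1.01) = 0.0293 / 0.446 = 0.0657 V⁻¹.

λ = 0.0657 V⁻¹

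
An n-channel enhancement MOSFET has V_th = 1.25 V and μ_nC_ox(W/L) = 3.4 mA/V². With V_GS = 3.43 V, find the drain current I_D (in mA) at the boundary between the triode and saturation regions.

I_D = 8.08 mA

At the boundary V_DS = V_ov = V_GS − V_th = 3.43 − 1.25 = 2.18 V.
I_D = ½ k_n V_ov² = 0.5 × 3.4 × 2.18² = 8.08 mA.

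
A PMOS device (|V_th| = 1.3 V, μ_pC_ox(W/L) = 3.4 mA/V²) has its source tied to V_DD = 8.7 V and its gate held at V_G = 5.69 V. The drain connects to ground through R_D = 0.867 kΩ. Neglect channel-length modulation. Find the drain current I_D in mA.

I_D = 4.97 mA

V_SG = V_DD − V_G = 8.7 − 5.69 = 3.01 V, so V_ov = 3.01 − 1.3 = 1.71 V.
Assume saturation: I_D = ½ k_p V_ov² = 0.5 × 3.4 × 1.71² = 4.97 mA, giving V_SD = V_DD − I_D R_D = 8.7 − 4.97 × 0.867 = 4.39 V.
V_SD = 4.39 V ≥ V_ov = 1.71 V, confirming saturation.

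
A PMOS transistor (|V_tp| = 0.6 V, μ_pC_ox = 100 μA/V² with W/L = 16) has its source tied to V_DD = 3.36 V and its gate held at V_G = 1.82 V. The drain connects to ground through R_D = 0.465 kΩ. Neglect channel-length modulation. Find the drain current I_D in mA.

I_D = 0.707 mA

V_SG = V_DD − V_G = 3.36 − 1.82 = 1.54 V, so V_ov = 1.54 − 0.6 = 0.94 V.
k_p = μ_pC_ox · (W/L) = 1.6 mA/V².
Assume saturation: I_D = ½ k_p V_ov² = 0.5 × 1.6 × 0.94² = 0.707 mA, giving V_SD = V_DD − I_D R_D = 3.36 − 0.707 × 0.465 = 3.03 V.
V_SD = 3.03 V ≥ V_ov = 0.94 V, confirming saturation.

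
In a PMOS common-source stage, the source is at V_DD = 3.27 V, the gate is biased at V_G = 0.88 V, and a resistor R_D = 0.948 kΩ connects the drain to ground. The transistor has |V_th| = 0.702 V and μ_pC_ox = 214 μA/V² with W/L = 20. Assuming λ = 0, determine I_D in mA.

V_SG = V_DD − V_G = 3.27 − 0.88 = 2.39 V, so V_ov = 2.39 − 0.702 = 1.69 V.
k_p = μ_pC_ox · (W/L) = 4.28 mA/V².
Assume saturation: I_D = ½ k_p V_ov² = 0.5 × 4.28 × 1.69² = 6.1 mA, giving V_SD = V_DD − I_D R_D = 3.27 − 6.1 × 0.948 = -2.51 V.
But -2.51 V < V_ov = 1.69 V, so the device is actually in triode.
In triode I_D = k_p[V_ov V_SD − ½ V_SD²] and I_D = (V_DD − V_SD)/R_D. Equating: 2.03 V_SD² − 7.849 V_SD + 3.27 = 0, giving V_SD = 0.475 V (the root below V_ov).
I_D = (3.27 − 0.475) / 0.948 = 2.95 mA.

I_D = 2.95 mA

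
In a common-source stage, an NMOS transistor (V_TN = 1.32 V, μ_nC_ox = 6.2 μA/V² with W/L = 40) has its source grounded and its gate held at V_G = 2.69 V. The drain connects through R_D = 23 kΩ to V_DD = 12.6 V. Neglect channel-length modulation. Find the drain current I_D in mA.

V_GS = V_G = 2.69 V, so V_ov = 2.69 − 1.32 = 1.37 V.
k_n = μ_nC_ox · (W/L) = 0.248 mA/V².
Assume saturation: I_D = ½ k_n V_ov² = 0.5 × 0.248 × 1.37² = 0.233 mA, giving V_DS = V_DD − I_D R_D = 12.6 − 0.233 × 23 = 7.25 V.
V_DS = 7.25 V ≥ V_ov = 1.37 V, confirming saturation.

I_D = 0.233 mA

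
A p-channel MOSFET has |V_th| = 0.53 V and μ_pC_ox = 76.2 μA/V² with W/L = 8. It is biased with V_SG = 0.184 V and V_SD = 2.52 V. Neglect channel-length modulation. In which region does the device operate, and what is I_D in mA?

V_SG = 0.184 V < |V_th| = 0.53 V, so the transistor is in cutoff.

Cutoff; I_D = 0 mA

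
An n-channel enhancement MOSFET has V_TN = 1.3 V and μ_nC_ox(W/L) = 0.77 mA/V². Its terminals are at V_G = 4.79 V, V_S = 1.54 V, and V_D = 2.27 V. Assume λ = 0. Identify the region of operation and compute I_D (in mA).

Triode; I_D = 0.891 mA

V_GS = V_G − V_S = 4.79 − 1.54 = 3.25 V; V_DS = V_D − V_S = 2.27 − 1.54 = 0.73 V.
V_ov = V_GS − V_TN = 3.25 − 1.3 = 1.95 V.
Since V_DS = 0.73 V < V_ov = 1.95 V, the device is in the triode region.
I_D = k_n [V_ov · V_DS − ½ V_DS²] = 0.77 × [1.95 × 0.73 − 0.5 × 0.73²] = 0.891 mA.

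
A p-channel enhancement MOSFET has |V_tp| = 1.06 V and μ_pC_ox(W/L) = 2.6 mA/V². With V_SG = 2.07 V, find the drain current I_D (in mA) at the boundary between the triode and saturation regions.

I_D = 1.33 mA

At the boundary V_SD = V_ov = V_SG − |V_tp| = 2.07 − 1.06 = 1.01 V.
I_D = ½ k_p V_ov² = 0.5 × 2.6 × 1.01² = 1.33 mA.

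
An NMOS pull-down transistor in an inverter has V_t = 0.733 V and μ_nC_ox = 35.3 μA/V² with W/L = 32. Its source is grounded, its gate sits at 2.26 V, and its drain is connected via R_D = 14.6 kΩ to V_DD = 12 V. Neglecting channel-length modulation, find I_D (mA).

V_GS = V_G = 2.26 V, so V_ov = 2.26 − 0.733 = 1.53 V.
k_n = μ_nC_ox · (W/L) = 1.13 mA/V².
Assume saturation: I_D = ½ k_n V_ov² = 0.5 × 1.13 × 1.53² = 1.32 mA, giving V_DS = V_DD − I_D R_D = 12 − 1.32 × 14.6 = -7.23 V.
But -7.23 V < V_ov = 1.53 V, so the device is actually in triode.
In triode I_D = k_n[V_ov V_DS − ½ V_DS²] and I_D = (V_DD − V_DS)/R_D. Equating: 8.25 V_DS² − 26.18 V_DS + 12 = 0, giving V_DS = 0.555 V (the root below V_ov).
I_D = (12 − 0.555) / 14.6 = 0.784 mA.

I_D = 0.784 mA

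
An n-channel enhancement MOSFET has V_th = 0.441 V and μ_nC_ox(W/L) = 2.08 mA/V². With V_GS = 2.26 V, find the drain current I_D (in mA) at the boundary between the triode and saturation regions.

I_D = 3.44 mA

At the boundary V_DS = V_ov = V_GS − V_th = 2.26 − 0.441 = 1.82 V.
I_D = ½ k_n V_ov² = 0.5 × 2.08 × 1.82² = 3.44 mA.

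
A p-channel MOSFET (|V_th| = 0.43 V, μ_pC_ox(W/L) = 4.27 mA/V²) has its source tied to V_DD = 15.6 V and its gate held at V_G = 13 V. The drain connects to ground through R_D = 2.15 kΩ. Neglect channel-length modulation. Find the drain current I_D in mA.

I_D = 6.82 mA

V_SG = V_DD − V_G = 15.6 − 13 = 2.6 V, so V_ov = 2.6 − 0.43 = 2.17 V.
Assume saturation: I_D = ½ k_p V_ov² = 0.5 × 4.27 × 2.17² = 10.1 mA, giving V_SD = V_DD − I_D R_D = 15.6 − 10.1 × 2.15 = -6.02 V.
But -6.02 V < V_ov = 2.17 V, so the device is actually in triode.
In triode I_D = k_p[V_ov V_SD − ½ V_SD²] and I_D = (V_DD − V_SD)/R_D. Equating: 4.59 V_SD² − 20.92 V_SD + 15.6 = 0, giving V_SD = 0.939 V (the root below V_ov).
I_D = (15.6 − 0.939) / 2.15 = 6.82 mA.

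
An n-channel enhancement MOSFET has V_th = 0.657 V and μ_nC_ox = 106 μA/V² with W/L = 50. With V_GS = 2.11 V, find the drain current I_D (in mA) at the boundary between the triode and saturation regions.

At the boundary V_DS = V_ov = V_GS − V_th = 2.11 − 0.657 = 1.45 V.
k_n = μ_nC_ox · (W/L) = 5.3 mA/V².
I_D = ½ k_n V_ov² = 0.5 × 5.3 × 1.45² = 5.59 mA.

I_D = 5.59 mA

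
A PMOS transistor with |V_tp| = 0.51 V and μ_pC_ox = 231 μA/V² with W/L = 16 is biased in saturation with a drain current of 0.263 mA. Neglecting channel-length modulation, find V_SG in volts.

k_p = μ_pC_ox · (W/L) = 3.696 mA/V².
In saturation I_D = ½ k_p (V_SG − |V_tp|)², so V_SG − |V_tp| = √(2 I_D / k_p) = √(2 × 0.263 / 3.696) = 0.377 V.
V_SG = 0.51 + 0.377 = 0.887 V.

V_SG = 0.887 V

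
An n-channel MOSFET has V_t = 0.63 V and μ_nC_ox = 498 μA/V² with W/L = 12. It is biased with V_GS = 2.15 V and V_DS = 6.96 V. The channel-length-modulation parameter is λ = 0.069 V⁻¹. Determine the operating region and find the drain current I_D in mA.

Saturation; I_D = 10.2 mA

k_n = μ_nC_ox · (W/L) = 5.976 mA/V².
V_ov = V_GS − V_t = 2.15 − 0.63 = 1.52 V.
Since V_DS = 6.96 V ≥ V_ov = 1.52 V, the device is in saturation.
I_D = ½ k_n V_ov² (1 + λ V_DS) = 0.5 × 5.976 × 1.52² × (1 + 0.069 × 6.96) = 10.2 mA.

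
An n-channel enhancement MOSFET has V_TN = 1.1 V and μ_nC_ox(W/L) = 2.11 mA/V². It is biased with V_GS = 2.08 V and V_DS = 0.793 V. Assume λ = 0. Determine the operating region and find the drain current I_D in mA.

V_ov = V_GS − V_TN = 2.08 − 1.1 = 0.98 V.
Since V_DS = 0.793 V < V_ov = 0.98 V, the device is in the triode region.
I_D = k_n [V_ov · V_DS − ½ V_DS²] = 2.11 × [0.98 × 0.793 − 0.5 × 0.793²] = 0.976 mA.

Triode; I_D = 0.976 mA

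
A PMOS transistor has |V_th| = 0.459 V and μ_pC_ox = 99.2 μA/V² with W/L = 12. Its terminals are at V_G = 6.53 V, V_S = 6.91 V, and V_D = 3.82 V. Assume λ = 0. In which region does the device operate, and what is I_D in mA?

V_SG = V_S − V_G = 6.91 − 6.53 = 0.38 V; V_SD = V_S − V_D = 6.91 − 3.82 = 3.09 V.
V_SG = 0.38 V < |V_th| = 0.459 V, so the transistor is in cutoff.

Cutoff; I_D = 0 mA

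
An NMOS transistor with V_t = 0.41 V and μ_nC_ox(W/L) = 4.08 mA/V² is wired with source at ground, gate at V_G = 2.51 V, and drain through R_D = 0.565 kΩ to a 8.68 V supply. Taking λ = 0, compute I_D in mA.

I_D = 9.00 mA

V_GS = V_G = 2.51 V, so V_ov = 2.51 − 0.41 = 2.1 V.
Assume saturation: I_D = ½ k_n V_ov² = 0.5 × 4.08 × 2.1² = 9 mA, giving V_DS = V_DD − I_D R_D = 8.68 − 9 × 0.565 = 3.6 V.
V_DS = 3.6 V ≥ V_ov = 2.1 V, confirming saturation.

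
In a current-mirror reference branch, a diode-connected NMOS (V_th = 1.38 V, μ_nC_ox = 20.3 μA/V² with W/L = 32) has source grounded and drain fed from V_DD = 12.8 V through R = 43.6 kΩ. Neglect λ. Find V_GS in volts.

With gate tied to drain, V_GS = V_DS ≥ V_GS − V_th, so the device is in saturation.
k_n = μ_nC_ox · (W/L) = 0.6496 mA/V².
KCL at the drain: ½ k_n (V_GS − V_th)² = (V_DD − V_GS)/R.
Let x = V_GS − 1.38. Then 14.2 x² + x − 11.42 = 0, giving x = 0.863 V (positive root), so V_GS = 2.24 V.
I_D = (V_DD − V_GS)/R = (12.8 − 2.24) / 43.6 = 0.242 mA.

V_GS = 2.24 V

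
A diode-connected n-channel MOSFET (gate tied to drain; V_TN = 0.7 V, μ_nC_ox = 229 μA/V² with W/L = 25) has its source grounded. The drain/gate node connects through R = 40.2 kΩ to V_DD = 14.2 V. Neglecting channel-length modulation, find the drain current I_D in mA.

With gate tied to drain, V_GS = V_DS ≥ V_GS − V_TN, so the device is in saturation.
k_n = μ_nC_ox · (W/L) = 5.725 mA/V².
KCL at the drain: ½ k_n (V_GS − V_TN)² = (V_DD − V_GS)/R.
Let x = V_GS − 0.7. Then 115 x² + x − 13.5 = 0, giving x = 0.338 V (positive root), so V_GS = 1.04 V.
I_D = (V_DD − V_GS)/R = (14.2 − 1.04) / 40.2 = 0.327 mA.

I_D = 0.327 mA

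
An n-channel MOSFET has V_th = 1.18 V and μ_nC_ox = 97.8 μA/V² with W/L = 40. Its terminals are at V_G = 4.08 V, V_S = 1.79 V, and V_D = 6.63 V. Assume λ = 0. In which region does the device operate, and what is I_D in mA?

V_GS = V_G − V_S = 4.08 − 1.79 = 2.29 V; V_DS = V_D − V_S = 6.63 − 1.79 = 4.84 V.
k_n = μ_nC_ox · (W/L) = 3.912 mA/V².
V_ov = V_GS − V_th = 2.29 − 1.18 = 1.11 V.
Since V_DS = 4.84 V ≥ V_ov = 1.11 V, the device is in saturation.
I_D = ½ k_n V_ov² = 0.5 × 3.912 × 1.11² = 2.41 mA.

Saturation; I_D = 2.41 mA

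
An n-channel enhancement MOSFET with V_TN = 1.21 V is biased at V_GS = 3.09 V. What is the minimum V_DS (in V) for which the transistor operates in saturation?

The boundary between triode and saturation is V_DS = V_GS − V_TN = V_ov.
V_ov = 3.09 − 1.21 = 1.88 V.

V_DS,sat = 1.88 V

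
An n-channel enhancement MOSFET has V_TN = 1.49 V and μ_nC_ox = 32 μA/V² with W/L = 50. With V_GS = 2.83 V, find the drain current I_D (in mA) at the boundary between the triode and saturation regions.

At the boundary V_DS = V_ov = V_GS − V_TN = 2.83 − 1.49 = 1.34 V.
k_n = μ_nC_ox · (W/L) = 1.6 mA/V².
I_D = ½ k_n V_ov² = 0.5 × 1.6 × 1.34² = 1.44 mA.

I_D = 1.44 mA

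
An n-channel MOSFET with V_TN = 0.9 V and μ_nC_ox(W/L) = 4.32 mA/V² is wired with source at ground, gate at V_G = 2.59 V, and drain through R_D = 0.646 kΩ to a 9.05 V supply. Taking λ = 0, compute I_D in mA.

V_GS = V_G = 2.59 V, so V_ov = 2.59 − 0.9 = 1.69 V.
Assume saturation: I_D = ½ k_n V_ov² = 0.5 × 4.32 × 1.69² = 6.17 mA, giving V_DS = V_DD − I_D R_D = 9.05 − 6.17 × 0.646 = 5.06 V.
V_DS = 5.06 V ≥ V_ov = 1.69 V, confirming saturation.

I_D = 6.17 mA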